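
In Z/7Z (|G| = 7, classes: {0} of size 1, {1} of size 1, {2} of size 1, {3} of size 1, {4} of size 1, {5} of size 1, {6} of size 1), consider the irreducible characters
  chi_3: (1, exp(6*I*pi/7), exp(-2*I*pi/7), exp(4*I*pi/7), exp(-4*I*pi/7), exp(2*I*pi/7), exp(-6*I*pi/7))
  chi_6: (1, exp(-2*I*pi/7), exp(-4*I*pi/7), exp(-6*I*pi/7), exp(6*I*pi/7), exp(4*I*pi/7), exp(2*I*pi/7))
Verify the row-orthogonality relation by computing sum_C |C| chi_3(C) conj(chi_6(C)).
Sum = 0; so <chi_3, chi_6> = 0 (distinct irreducibles are orthogonal).

Reasoning: Compute term by term over conjugacy classes (|C| * chi_3(C) * conj(chi_6(C))):
  1*(1)*conj(1) + 1*(exp(6*I*pi/7))*conj(exp(-2*I*pi/7)) + 1*(exp(-2*I*pi/7))*conj(exp(-4*I*pi/7)) + 1*(exp(4*I*pi/7))*conj(exp(-6*I*pi/7)) + 1*(exp(-4*I*pi/7))*conj(exp(6*I*pi/7)) + 1*(exp(2*I*pi/7))*conj(exp(4*I*pi/7)) + 1*(exp(-6*I*pi/7))*conj(exp(2*I*pi/7))
  = (1) + (exp(-6*I*pi/7)) + (exp(2*I*pi/7)) + (exp(-4*I*pi/7)) + (exp(4*I*pi/7)) + (exp(-2*I*pi/7)) + (exp(6*I*pi/7))
  = 0.
(Exp terms are combined using exp(i*s)*conj(exp(i*t)) = exp(i*(s-t)), and sums of them are collapsed using the identity that for every m > 1 the m distinct m-th roots of unity sum to 0, e.g. 1 + exp(2*I*pi/3) + exp(-2*I*pi/3) = 0.)
Dividing by |G| = 7 gives 0/7 = 0, matching the row-orthogonality relation <chi_3, chi_6> = [chi_3 = chi_6].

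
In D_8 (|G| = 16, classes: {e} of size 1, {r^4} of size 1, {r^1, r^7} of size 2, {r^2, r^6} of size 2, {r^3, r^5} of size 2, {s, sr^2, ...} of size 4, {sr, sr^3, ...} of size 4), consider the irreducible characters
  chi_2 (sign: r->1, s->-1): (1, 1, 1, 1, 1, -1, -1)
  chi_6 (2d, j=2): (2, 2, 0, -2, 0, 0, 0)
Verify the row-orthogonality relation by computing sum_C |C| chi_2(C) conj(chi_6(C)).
Sum = 0; so <chi_2, chi_6> = 0 (distinct irreducibles are orthogonal).

Reasoning: Compute term by term over conjugacy classes (|C| * chi_2(C) * conj(chi_6(C))):
  1*(1)*conj(2) + 1*(1)*conj(2) + 2*(1)*conj(0) + 2*(1)*conj(-2) + 2*(1)*conj(0) + 4*(-1)*conj(0) + 4*(-1)*conj(0)
  = (2) + (2) + (0) + (-4) + (0) + (0) + (0)
  = 0.
Dividing by |G| = 16 gives 0/16 = 0, matching the row-orthogonality relation <chi_2, chi_6> = [chi_2 = chi_6].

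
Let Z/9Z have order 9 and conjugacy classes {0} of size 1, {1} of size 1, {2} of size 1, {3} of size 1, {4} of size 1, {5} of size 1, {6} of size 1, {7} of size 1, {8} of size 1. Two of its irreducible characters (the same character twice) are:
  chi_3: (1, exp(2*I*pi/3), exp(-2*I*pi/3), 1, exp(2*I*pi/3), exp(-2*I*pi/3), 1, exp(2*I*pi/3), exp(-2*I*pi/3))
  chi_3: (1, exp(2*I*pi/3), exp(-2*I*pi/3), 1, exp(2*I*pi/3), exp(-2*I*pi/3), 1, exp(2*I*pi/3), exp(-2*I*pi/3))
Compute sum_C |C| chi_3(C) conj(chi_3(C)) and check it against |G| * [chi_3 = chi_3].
Sum = 9 = |G| = 9; so <chi_3, chi_3> = 1 (norm-1 confirms irreducibility).

Details: Compute term by term over conjugacy classes (|C| * chi_3(C) * conj(chi_3(C))):
  1*(1)*conj(1) + 1*(exp(2*I*pi/3))*conj(exp(2*I*pi/3)) + 1*(exp(-2*I*pi/3))*conj(exp(-2*I*pi/3)) + 1*(1)*conj(1) + 1*(exp(2*I*pi/3))*conj(exp(2*I*pi/3)) + 1*(exp(-2*I*pi/3))*conj(exp(-2*I*pi/3)) + 1*(1)*conj(1) + 1*(exp(2*I*pi/3))*conj(exp(2*I*pi/3)) + 1*(exp(-2*I*pi/3))*conj(exp(-2*I*pi/3))
  = (1) + (1) + (1) + (1) + (1) + (1) + (1) + (1) + (1)
  = 9.
(Exp terms are combined using exp(i*s)*conj(exp(i*t)) = exp(i*(s-t)), and sums of them are collapsed using the identity that for every m > 1 the m distinct m-th roots of unity sum to 0, e.g. 1 + exp(2*I*pi/3) + exp(-2*I*pi/3) = 0.)
Dividing by |G| = 9 gives 9/9 = 1, matching the row-orthogonality relation <chi_3, chi_3> = [chi_3 = chi_3].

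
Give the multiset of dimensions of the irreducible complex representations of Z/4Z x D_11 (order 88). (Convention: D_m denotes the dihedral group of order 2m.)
Dimensions: 1, 1, 1, 1, 1, 1, 1, 1, 2, 2, 2, 2, 2, 2, 2, 2, 2, 2, 2, 2, 2, 2, 2, 2, 2, 2, 2, 2

There are 28 irreducibles (= number of conjugacy classes). Their dimensions d_i satisfy sum d_i^2 = |G| = 88: 1 + 1 + 1 + 1 + 1 + 1 + 1 + 1 + 4 + 4 + 4 + 4 + 4 + 4 + 4 + 4 + 4 + 4 + 4 + 4 + 4 + 4 + 4 + 4 + 4 + 4 + 4 + 4 = 88. (For the product with Z/4Z: each of the 4 1-dim characters of Z/4Z tensors with each irrep of D_11, giving 4 copies of each D_11-dimension.)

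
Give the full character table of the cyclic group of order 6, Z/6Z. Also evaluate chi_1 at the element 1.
Character table of Z/6Z (irreps indexed chi_0,...,chi_5 with chi_k(m) = zeta_6^(k*m), zeta_6 = exp(2*pi*i/6)):
  irrep \ class  {0} (size 1)  {1} (size 1)    {2} (size 1)    {3} (size 1)  {4} (size 1)    {5} (size 1)  
  chi_0          1             1               1               1             1               1             
  chi_1          1             exp(I*pi/3)     exp(2*I*pi/3)   -1            exp(-2*I*pi/3)  exp(-I*pi/3)  
  chi_2          1             exp(2*I*pi/3)   exp(-2*I*pi/3)  1             exp(2*I*pi/3)   exp(-2*I*pi/3)
  chi_3          1             -1              1               -1            1               -1            
  chi_4          1             exp(-2*I*pi/3)  exp(2*I*pi/3)   1             exp(-2*I*pi/3)  exp(2*I*pi/3) 
  chi_5          1             exp(-I*pi/3)    exp(-2*I*pi/3)  -1            exp(2*I*pi/3)   exp(I*pi/3)   

Spot check: chi_1(1) = zeta_6^(1*1) = zeta_6^1 = exp(I*pi/3).

Why: Z/6Z is abelian, so all 6 irreducible complex representations are 1-dimensional. They are given by chi_k(m) = zeta_6^(k*m) for k = 0,...,5. Row orthogonality: sum_m chi_k(m) conj(chi_l(m)) = 6 * [k = l].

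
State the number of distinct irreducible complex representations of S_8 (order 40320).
22

Justification: The number of irreducible complex representations of a finite group equals its number of conjugacy classes. Conjugacy classes in S_8 correspond to cycle types, i.e. partitions of 8; there are p(8) = 22 of them, so S_8 (order 40320) has exactly 22 irreducible complex representations.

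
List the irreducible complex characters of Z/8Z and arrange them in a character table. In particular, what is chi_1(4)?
Character table of Z/8Z (irreps indexed chi_0,...,chi_7 with chi_k(m) = zeta_8^(k*m), zeta_8 = exp(2*pi*i/8)):
  irrep \ class  {0} (size 1)  {1} (size 1)    {2} (size 1)  {3} (size 1)    {4} (size 1)  {5} (size 1)    {6} (size 1)  {7} (size 1)  
  chi_0          1             1               1             1               1             1               1             1             
  chi_1          1             exp(I*pi/4)     I             exp(3*I*pi/4)   -1            exp(-3*I*pi/4)  -I            exp(-I*pi/4)  
  chi_2          1             I               -1            -I              1             I               -1            -I            
  chi_3          1             exp(3*I*pi/4)   -I            exp(I*pi/4)     -1            exp(-I*pi/4)    I             exp(-3*I*pi/4)
  chi_4          1             -1              1             -1              1             -1              1             -1            
  chi_5          1             exp(-3*I*pi/4)  I             exp(-I*pi/4)    -1            exp(I*pi/4)     -I            exp(3*I*pi/4) 
  chi_6          1             -I              -1            I               1             -I              -1            I             
  chi_7          1             exp(-I*pi/4)    -I            exp(-3*I*pi/4)  -1            exp(3*I*pi/4)   I             exp(I*pi/4)   

Spot check: chi_1(4) = zeta_8^(1*4) = zeta_8^4 = -1.

Reasoning: Z/8Z is abelian, so all 8 irreducible complex representations are 1-dimensional. They are given by chi_k(m) = zeta_8^(k*m) for k = 0,...,7. Row orthogonality: sum_m chi_k(m) conj(chi_l(m)) = 8 * [k = l].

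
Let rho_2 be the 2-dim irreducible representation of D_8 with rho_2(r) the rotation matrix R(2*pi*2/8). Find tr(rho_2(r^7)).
chi_{rho_2}(r^7) = 2*cos(2*pi*2*7/8) = 0

Details: rho_2(r^7) is rotation by angle 2*pi*2*7/8, whose trace is 2*cos(2*pi*2*7/8) = 0.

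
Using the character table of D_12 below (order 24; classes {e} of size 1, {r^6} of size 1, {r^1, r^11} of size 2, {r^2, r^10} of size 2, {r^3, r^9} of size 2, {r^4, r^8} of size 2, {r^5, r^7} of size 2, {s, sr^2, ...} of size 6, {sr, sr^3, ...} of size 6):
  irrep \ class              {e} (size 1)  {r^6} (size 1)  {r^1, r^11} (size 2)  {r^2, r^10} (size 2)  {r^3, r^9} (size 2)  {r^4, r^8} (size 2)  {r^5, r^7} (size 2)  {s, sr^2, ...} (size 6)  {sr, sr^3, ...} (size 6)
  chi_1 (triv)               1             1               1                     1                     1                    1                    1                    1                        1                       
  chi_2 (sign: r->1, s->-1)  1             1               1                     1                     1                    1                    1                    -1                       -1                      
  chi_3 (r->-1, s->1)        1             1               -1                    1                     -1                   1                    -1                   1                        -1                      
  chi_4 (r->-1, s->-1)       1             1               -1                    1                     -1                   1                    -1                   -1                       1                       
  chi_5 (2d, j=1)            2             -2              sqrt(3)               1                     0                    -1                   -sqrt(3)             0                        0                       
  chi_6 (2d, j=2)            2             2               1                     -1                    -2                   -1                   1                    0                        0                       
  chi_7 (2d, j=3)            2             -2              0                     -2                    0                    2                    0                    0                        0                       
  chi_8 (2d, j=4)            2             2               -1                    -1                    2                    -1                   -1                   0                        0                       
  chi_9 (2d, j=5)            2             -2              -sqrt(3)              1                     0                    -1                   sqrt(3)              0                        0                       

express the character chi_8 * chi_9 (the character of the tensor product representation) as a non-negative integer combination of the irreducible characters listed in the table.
chi_8 tensor chi_9 = chi_5 + chi_7 (all other irreducibles have multiplicity 0).

Argument: The character of a tensor product is the pointwise product (chi_8 * chi_9)(C) = chi_8(C) * chi_9(C):
  {e}: (2)*(2), {r^6}: (2)*(-2), {r^1, r^11}: (-1)*(-sqrt(3)), {r^2, r^10}: (-1)*(1), {r^3, r^9}: (2)*(0), {r^4, r^8}: (-1)*(-1), {r^5, r^7}: (-1)*(sqrt(3)), {s, sr^2, ...}: (0)*(0), {sr, sr^3, ...}: (0)*(0)
so (chi_8 * chi_9) takes values
  {e} -> 4, {r^6} -> -4, {r^1, r^11} -> sqrt(3), {r^2, r^10} -> -1, {r^3, r^9} -> 0, {r^4, r^8} -> 1, {r^5, r^7} -> -sqrt(3), {s, sr^2, ...} -> 0, {sr, sr^3, ...} -> 0.
Now take the inner product of this character with each irreducible chi from the table, <chi_8*chi_9, chi> = (1/24) sum_C |C| (chi_8*chi_9)(C) conj(chi(C)):
  <chi_8*chi_9, chi_1> = (1/24)[1*(4)*conj(1) + 1*(-4)*conj(1) + 2*(sqrt(3))*conj(1) + 2*(-1)*conj(1) + 2*(0)*conj(1) + 2*(1)*conj(1) + 2*(-sqrt(3))*conj(1) + 6*(0)*conj(1) + 6*(0)*conj(1)]
      = (1/24)[(4) + (-4) + (2*sqrt(3)) + (-2) + (0) + (2) + (-2*sqrt(3)) + (0) + (0)] = 0/24 = 0
  <chi_8*chi_9, chi_2> = (1/24)[1*(4)*conj(1) + 1*(-4)*conj(1) + 2*(sqrt(3))*conj(1) + 2*(-1)*conj(1) + 2*(0)*conj(1) + 2*(1)*conj(1) + 2*(-sqrt(3))*conj(1) + 6*(0)*conj(-1) + 6*(0)*conj(-1)]
      = (1/24)[(4) + (-4) + (2*sqrt(3)) + (-2) + (0) + (2) + (-2*sqrt(3)) + (0) + (0)] = 0/24 = 0
  <chi_8*chi_9, chi_3> = (1/24)[1*(4)*conj(1) + 1*(-4)*conj(1) + 2*(sqrt(3))*conj(-1) + 2*(-1)*conj(1) + 2*(0)*conj(-1) + 2*(1)*conj(1) + 2*(-sqrt(3))*conj(-1) + 6*(0)*conj(1) + 6*(0)*conj(-1)]
      = (1/24)[(4) + (-4) + (-2*sqrt(3)) + (-2) + (0) + (2) + (2*sqrt(3)) + (0) + (0)] = 0/24 = 0
  <chi_8*chi_9, chi_4> = (1/24)[1*(4)*conj(1) + 1*(-4)*conj(1) + 2*(sqrt(3))*conj(-1) + 2*(-1)*conj(1) + 2*(0)*conj(-1) + 2*(1)*conj(1) + 2*(-sqrt(3))*conj(-1) + 6*(0)*conj(-1) + 6*(0)*conj(1)]
      = (1/24)[(4) + (-4) + (-2*sqrt(3)) + (-2) + (0) + (2) + (2*sqrt(3)) + (0) + (0)] = 0/24 = 0
  <chi_8*chi_9, chi_5> = (1/24)[1*(4)*conj(2) + 1*(-4)*conj(-2) + 2*(sqrt(3))*conj(sqrt(3)) + 2*(-1)*conj(1) + 2*(0)*conj(0) + 2*(1)*conj(-1) + 2*(-sqrt(3))*conj(-sqrt(3)) + 6*(0)*conj(0) + 6*(0)*conj(0)]
      = (1/24)[(8) + (8) + (6) + (-2) + (0) + (-2) + (6) + (0) + (0)] = 24/24 = 1
  <chi_8*chi_9, chi_6> = (1/24)[1*(4)*conj(2) + 1*(-4)*conj(2) + 2*(sqrt(3))*conj(1) + 2*(-1)*conj(-1) + 2*(0)*conj(-2) + 2*(1)*conj(-1) + 2*(-sqrt(3))*conj(1) + 6*(0)*conj(0) + 6*(0)*conj(0)]
      = (1/24)[(8) + (-8) + (2*sqrt(3)) + (2) + (0) + (-2) + (-2*sqrt(3)) + (0) + (0)] = 0/24 = 0
  <chi_8*chi_9, chi_7> = (1/24)[1*(4)*conj(2) + 1*(-4)*conj(-2) + 2*(sqrt(3))*conj(0) + 2*(-1)*conj(-2) + 2*(0)*conj(0) + 2*(1)*conj(2) + 2*(-sqrt(3))*conj(0) + 6*(0)*conj(0) + 6*(0)*conj(0)]
      = (1/24)[(8) + (8) + (0) + (4) + (0) + (4) + (0) + (0) + (0)] = 24/24 = 1
  <chi_8*chi_9, chi_8> = (1/24)[1*(4)*conj(2) + 1*(-4)*conj(2) + 2*(sqrt(3))*conj(-1) + 2*(-1)*conj(-1) + 2*(0)*conj(2) + 2*(1)*conj(-1) + 2*(-sqrt(3))*conj(-1) + 6*(0)*conj(0) + 6*(0)*conj(0)]
      = (1/24)[(8) + (-8) + (-2*sqrt(3)) + (2) + (0) + (-2) + (2*sqrt(3)) + (0) + (0)] = 0/24 = 0
  <chi_8*chi_9, chi_9> = (1/24)[1*(4)*conj(2) + 1*(-4)*conj(-2) + 2*(sqrt(3))*conj(-sqrt(3)) + 2*(-1)*conj(1) + 2*(0)*conj(0) + 2*(1)*conj(-1) + 2*(-sqrt(3))*conj(sqrt(3)) + 6*(0)*conj(0) + 6*(0)*conj(0)]
      = (1/24)[(8) + (8) + (-6) + (-2) + (0) + (-2) + (-6) + (0) + (0)] = 0/24 = 0
Hence the multiplicities are chi_5: 1, chi_7: 1. Dimension check: dim(chi_8)*dim(chi_9) = 2*2 = 4 and sum (mult * dim) = 1*2 + 1*2 = 4.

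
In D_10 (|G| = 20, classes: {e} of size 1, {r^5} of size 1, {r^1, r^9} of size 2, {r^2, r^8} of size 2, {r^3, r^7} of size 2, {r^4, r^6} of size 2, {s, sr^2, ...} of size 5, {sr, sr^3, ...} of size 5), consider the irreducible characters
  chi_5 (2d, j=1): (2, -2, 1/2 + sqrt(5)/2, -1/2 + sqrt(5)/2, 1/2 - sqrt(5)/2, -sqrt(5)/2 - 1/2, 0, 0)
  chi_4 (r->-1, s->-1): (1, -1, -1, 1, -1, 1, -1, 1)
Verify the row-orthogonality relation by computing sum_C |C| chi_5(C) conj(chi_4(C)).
Sum = 0; so <chi_5, chi_4> = 0 (distinct irreducibles are orthogonal).

Derivation: Compute term by term over conjugacy classes (|C| * chi_5(C) * conj(chi_4(C))):
  1*(2)*conj(1) + 1*(-2)*conj(-1) + 2*(1/2 + sqrt(5)/2)*conj(-1) + 2*(-1/2 + sqrt(5)/2)*conj(1) + 2*(1/2 - sqrt(5)/2)*conj(-1) + 2*(-sqrt(5)/2 - 1/2)*conj(1) + 5*(0)*conj(-1) + 5*(0)*conj(1)
  = (2) + (2) + (-sqrt(5) - 1) + (-1 + sqrt(5)) + (-1 + sqrt(5)) + (-sqrt(5) - 1) + (0) + (0)
  = 0.
Dividing by |G| = 20 gives 0/20 = 0, matching the row-orthogonality relation <chi_5, chi_4> = [chi_5 = chi_4].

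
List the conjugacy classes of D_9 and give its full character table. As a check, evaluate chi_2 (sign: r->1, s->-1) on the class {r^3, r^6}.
Conjugacy classes: {e} of size 1, {r^1, r^8} of size 2, {r^2, r^7} of size 2, {r^3, r^6} of size 2, {r^4, r^5} of size 2, {s, sr, ..., sr^8} of size 9.
Character table:
  irrep \ class              {e} (size 1)  {r^1, r^8} (size 2)  {r^2, r^7} (size 2)  {r^3, r^6} (size 2)  {r^4, r^5} (size 2)  {s, sr, ..., sr^8} (size 9)
  chi_1 (triv)               1             1                    1                    1                    1                    1                          
  chi_2 (sign: r->1, s->-1)  1             1                    1                    1                    1                    -1                         
  chi_3 (2d, j=1)            2             2*cos(2*pi/9)        2*cos(4*pi/9)        -1                   -2*cos(pi/9)         0                          
  chi_4 (2d, j=2)            2             2*cos(4*pi/9)        -2*cos(pi/9)         -1                   2*cos(2*pi/9)        0                          
  chi_5 (2d, j=3)            2             -1                   -1                   2                    -1                   0                          
  chi_6 (2d, j=4)            2             -2*cos(pi/9)         2*cos(2*pi/9)        -1                   2*cos(4*pi/9)        0                          

Spot check: chi_2 (sign: r->1, s->-1) on {r^3, r^6} = 1.

Solution. D_9 has order 2*9 = 18 with 6 conjugacy classes, hence 6 irreducibles. Sum of squared dims 1 + 1 + 4 + 4 + 4 + 4 = 18 = |G|. Linear characters come from the abelianisation; the 2-dimensional irreps have character r^k -> 2*cos(2*pi*j*k/9), reflections -> 0.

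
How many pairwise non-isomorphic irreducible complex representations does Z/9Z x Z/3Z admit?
27

Reasoning: The number of irreducible complex representations of a finite group equals its number of conjugacy classes. Z/9Z x Z/3Z is abelian of order 27, so every element is its own conjugacy class: 27 classes, so Z/9Z x Z/3Z (order 27) has exactly 27 irreducible complex representations.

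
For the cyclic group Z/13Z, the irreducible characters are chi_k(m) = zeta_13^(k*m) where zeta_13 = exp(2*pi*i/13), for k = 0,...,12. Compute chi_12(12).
chi_12(12) = zeta_13^144 = exp(2*I*pi/13)

Proof sketch: chi_12(12) = zeta_13^(12*12) = zeta_13^144. Since zeta_13^13 = 1, this equals zeta_13^1 = exp(2*pi*i*1/13) = exp(2*I*pi/13).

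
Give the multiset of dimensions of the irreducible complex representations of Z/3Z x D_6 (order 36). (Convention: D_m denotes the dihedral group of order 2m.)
Dimensions: 1, 1, 1, 1, 1, 1, 1, 1, 1, 1, 1, 1, 2, 2, 2, 2, 2, 2

Proof sketch: There are 18 irreducibles (= number of conjugacy classes). Their dimensions d_i satisfy sum d_i^2 = |G| = 36: 1 + 1 + 1 + 1 + 1 + 1 + 1 + 1 + 1 + 1 + 1 + 1 + 4 + 4 + 4 + 4 + 4 + 4 = 36. (For the product with Z/3Z: each of the 3 1-dim characters of Z/3Z tensors with each irrep of D_6, giving 3 copies of each D_6-dimension.)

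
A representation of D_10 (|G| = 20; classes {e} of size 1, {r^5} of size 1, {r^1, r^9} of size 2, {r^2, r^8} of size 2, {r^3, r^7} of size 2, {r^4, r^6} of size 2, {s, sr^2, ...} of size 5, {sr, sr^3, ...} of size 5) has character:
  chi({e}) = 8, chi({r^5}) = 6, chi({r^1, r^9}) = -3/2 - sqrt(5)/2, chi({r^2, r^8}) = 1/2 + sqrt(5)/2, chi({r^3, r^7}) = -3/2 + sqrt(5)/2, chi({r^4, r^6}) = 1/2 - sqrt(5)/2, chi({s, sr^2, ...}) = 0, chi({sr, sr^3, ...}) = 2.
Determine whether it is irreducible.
Not irreducible (reducible): <chi, chi> = 7 > 1.

Argument: <chi, chi> = (1/|G|) sum_C |C| * |chi(C)|^2 = (1/20)[1*|8|^2 + 1*|6|^2 + 2*|-3/2 - sqrt(5)/2|^2 + 2*|1/2 + sqrt(5)/2|^2 + 2*|-3/2 + sqrt(5)/2|^2 + 2*|1/2 - sqrt(5)/2|^2 + 5*|0|^2 + 5*|2|^2]
  = (1/20)[(64) + (36) + (3*sqrt(5) + 7) + (sqrt(5) + 3) + (7 - 3*sqrt(5)) + (3 - sqrt(5)) + (0) + (20)] = 140/20 = 7.
A character is irreducible iff <chi, chi> = 1, so this representation is reducible.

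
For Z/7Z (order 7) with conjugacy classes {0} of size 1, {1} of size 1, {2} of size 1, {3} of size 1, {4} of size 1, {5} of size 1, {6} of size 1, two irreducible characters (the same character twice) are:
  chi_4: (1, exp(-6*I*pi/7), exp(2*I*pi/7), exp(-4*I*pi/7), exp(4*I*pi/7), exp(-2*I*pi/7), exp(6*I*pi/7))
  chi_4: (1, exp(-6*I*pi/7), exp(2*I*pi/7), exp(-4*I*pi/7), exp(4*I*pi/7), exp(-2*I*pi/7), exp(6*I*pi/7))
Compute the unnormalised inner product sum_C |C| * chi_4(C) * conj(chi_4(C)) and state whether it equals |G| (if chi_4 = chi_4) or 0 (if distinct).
Sum = 7 = |G| = 7; so <chi_4, chi_4> = 1 (norm-1 confirms irreducibility).

Proof sketch: Compute term by term over conjugacy classes (|C| * chi_4(C) * conj(chi_4(C))):
  1*(1)*conj(1) + 1*(exp(-6*I*pi/7))*conj(exp(-6*I*pi/7)) + 1*(exp(2*I*pi/7))*conj(exp(2*I*pi/7)) + 1*(exp(-4*I*pi/7))*conj(exp(-4*I*pi/7)) + 1*(exp(4*I*pi/7))*conj(exp(4*I*pi/7)) + 1*(exp(-2*I*pi/7))*conj(exp(-2*I*pi/7)) + 1*(exp(6*I*pi/7))*conj(exp(6*I*pi/7))
  = (1) + (1) + (1) + (1) + (1) + (1) + (1)
  = 7.
(Exp terms are combined using exp(i*s)*conj(exp(i*t)) = exp(i*(s-t)), and sums of them are collapsed using the identity that for every m > 1 the m distinct m-th roots of unity sum to 0, e.g. 1 + exp(2*I*pi/3) + exp(-2*I*pi/3) = 0.)
Dividing by |G| = 7 gives 7/7 = 1, matching the row-orthogonality relation <chi_4, chi_4> = [chi_4 = chi_4].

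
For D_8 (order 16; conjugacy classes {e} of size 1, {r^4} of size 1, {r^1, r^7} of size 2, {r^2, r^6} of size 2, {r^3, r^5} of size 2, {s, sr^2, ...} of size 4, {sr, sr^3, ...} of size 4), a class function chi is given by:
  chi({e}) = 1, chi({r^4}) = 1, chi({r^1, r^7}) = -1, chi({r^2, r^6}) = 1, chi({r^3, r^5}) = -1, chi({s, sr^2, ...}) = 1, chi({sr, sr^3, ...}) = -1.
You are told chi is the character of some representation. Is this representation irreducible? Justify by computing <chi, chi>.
Irreducible: <chi, chi> = 1.

Details: <chi, chi> = (1/|G|) sum_C |C| * |chi(C)|^2 = (1/16)[1*|1|^2 + 1*|1|^2 + 2*|-1|^2 + 2*|1|^2 + 2*|-1|^2 + 4*|1|^2 + 4*|-1|^2]
  = (1/16)[(1) + (1) + (2) + (2) + (2) + (4) + (4)] = 16/16 = 1.
A character is irreducible iff <chi, chi> = 1, so this representation is irreducible.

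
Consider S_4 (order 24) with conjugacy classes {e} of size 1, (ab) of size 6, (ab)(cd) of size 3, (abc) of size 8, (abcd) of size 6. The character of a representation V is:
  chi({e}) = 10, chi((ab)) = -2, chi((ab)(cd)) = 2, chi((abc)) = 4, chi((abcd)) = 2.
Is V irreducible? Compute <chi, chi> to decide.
Not irreducible (reducible): <chi, chi> = 12 > 1.

Solution. <chi, chi> = (1/|G|) sum_C |C| * |chi(C)|^2 = (1/24)[1*|10|^2 + 6*|-2|^2 + 3*|2|^2 + 8*|4|^2 + 6*|2|^2]
  = (1/24)[(100) + (24) + (12) + (128) + (24)] = 288/24 = 12.
A character is irreducible iff <chi, chi> = 1, so this representation is reducible.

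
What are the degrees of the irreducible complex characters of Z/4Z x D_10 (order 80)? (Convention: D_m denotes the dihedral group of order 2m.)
Dimensions: 1, 1, 1, 1, 1, 1, 1, 1, 1, 1, 1, 1, 1, 1, 1, 1, 2, 2, 2, 2, 2, 2, 2, 2, 2, 2, 2, 2, 2, 2, 2, 2

Derivation: There are 32 irreducibles (= number of conjugacy classes). Their dimensions d_i satisfy sum d_i^2 = |G| = 80: 1 + 1 + 1 + 1 + 1 + 1 + 1 + 1 + 1 + 1 + 1 + 1 + 1 + 1 + 1 + 1 + 4 + 4 + 4 + 4 + 4 + 4 + 4 + 4 + 4 + 4 + 4 + 4 + 4 + 4 + 4 + 4 = 80. (For the product with Z/4Z: each of the 4 1-dim characters of Z/4Z tensors with each irrep of D_10, giving 4 copies of each D_10-dimension.)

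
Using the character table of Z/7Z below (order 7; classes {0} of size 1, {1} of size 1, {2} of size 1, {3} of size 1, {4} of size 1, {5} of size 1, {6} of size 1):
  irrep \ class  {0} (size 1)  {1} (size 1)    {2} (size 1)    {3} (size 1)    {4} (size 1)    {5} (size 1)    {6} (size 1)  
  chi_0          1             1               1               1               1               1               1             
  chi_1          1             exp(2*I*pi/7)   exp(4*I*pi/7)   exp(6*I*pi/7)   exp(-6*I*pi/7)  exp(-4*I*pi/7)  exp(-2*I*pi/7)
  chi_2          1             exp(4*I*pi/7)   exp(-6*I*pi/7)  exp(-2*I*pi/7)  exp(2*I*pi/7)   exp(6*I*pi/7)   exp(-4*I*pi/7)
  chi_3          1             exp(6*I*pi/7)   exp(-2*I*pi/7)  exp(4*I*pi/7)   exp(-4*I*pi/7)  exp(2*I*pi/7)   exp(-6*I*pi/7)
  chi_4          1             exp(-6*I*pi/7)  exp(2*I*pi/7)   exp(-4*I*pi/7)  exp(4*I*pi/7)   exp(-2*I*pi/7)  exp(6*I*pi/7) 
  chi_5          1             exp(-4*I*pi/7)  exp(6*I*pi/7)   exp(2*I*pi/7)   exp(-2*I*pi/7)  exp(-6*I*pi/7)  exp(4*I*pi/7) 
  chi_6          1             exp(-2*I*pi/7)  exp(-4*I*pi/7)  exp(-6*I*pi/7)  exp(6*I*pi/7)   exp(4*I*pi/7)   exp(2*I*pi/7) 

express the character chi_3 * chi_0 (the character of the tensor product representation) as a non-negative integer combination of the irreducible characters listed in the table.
chi_3 tensor chi_0 = chi_3 (all other irreducibles have multiplicity 0).

Proof sketch: The character of a tensor product is the pointwise product (chi_3 * chi_0)(C) = chi_3(C) * chi_0(C):
  {0}: (1)*(1), {1}: (exp(6*I*pi/7))*(1), {2}: (exp(-2*I*pi/7))*(1), {3}: (exp(4*I*pi/7))*(1), {4}: (exp(-4*I*pi/7))*(1), {5}: (exp(2*I*pi/7))*(1), {6}: (exp(-6*I*pi/7))*(1)
so (chi_3 * chi_0) takes values
  {0} -> 1, {1} -> exp(6*I*pi/7), {2} -> exp(-2*I*pi/7), {3} -> exp(4*I*pi/7), {4} -> exp(-4*I*pi/7), {5} -> exp(2*I*pi/7), {6} -> exp(-6*I*pi/7).
Now take the inner product of this character with each irreducible chi from the table, <chi_3*chi_0, chi> = (1/7) sum_C |C| (chi_3*chi_0)(C) conj(chi(C)):
  <chi_3*chi_0, chi_0> = (1/7)[1*(1)*conj(1) + 1*(exp(6*I*pi/7))*conj(1) + 1*(exp(-2*I*pi/7))*conj(1) + 1*(exp(4*I*pi/7))*conj(1) + 1*(exp(-4*I*pi/7))*conj(1) + 1*(exp(2*I*pi/7))*conj(1) + 1*(exp(-6*I*pi/7))*conj(1)]
      = (1/7)[(1) + (exp(6*I*pi/7)) + (exp(-2*I*pi/7)) + (exp(4*I*pi/7)) + (exp(-4*I*pi/7)) + (exp(2*I*pi/7)) + (exp(-6*I*pi/7))] = 0/7 = 0
  <chi_3*chi_0, chi_1> = (1/7)[1*(1)*conj(1) + 1*(exp(6*I*pi/7))*conj(exp(2*I*pi/7)) + 1*(exp(-2*I*pi/7))*conj(exp(4*I*pi/7)) + 1*(exp(4*I*pi/7))*conj(exp(6*I*pi/7)) + 1*(exp(-4*I*pi/7))*conj(exp(-6*I*pi/7)) + 1*(exp(2*I*pi/7))*conj(exp(-4*I*pi/7)) + 1*(exp(-6*I*pi/7))*conj(exp(-2*I*pi/7))]
      = (1/7)[(1) + (exp(4*I*pi/7)) + (exp(-6*I*pi/7)) + (exp(-2*I*pi/7)) + (exp(2*I*pi/7)) + (exp(6*I*pi/7)) + (exp(-4*I*pi/7))] = 0/7 = 0
  <chi_3*chi_0, chi_2> = (1/7)[1*(1)*conj(1) + 1*(exp(6*I*pi/7))*conj(exp(4*I*pi/7)) + 1*(exp(-2*I*pi/7))*conj(exp(-6*I*pi/7)) + 1*(exp(4*I*pi/7))*conj(exp(-2*I*pi/7)) + 1*(exp(-4*I*pi/7))*conj(exp(2*I*pi/7)) + 1*(exp(2*I*pi/7))*conj(exp(6*I*pi/7)) + 1*(exp(-6*I*pi/7))*conj(exp(-4*I*pi/7))]
      = (1/7)[(1) + (exp(2*I*pi/7)) + (exp(4*I*pi/7)) + (exp(6*I*pi/7)) + (exp(-6*I*pi/7)) + (exp(-4*I*pi/7)) + (exp(-2*I*pi/7))] = 0/7 = 0
  <chi_3*chi_0, chi_3> = (1/7)[1*(1)*conj(1) + 1*(exp(6*I*pi/7))*conj(exp(6*I*pi/7)) + 1*(exp(-2*I*pi/7))*conj(exp(-2*I*pi/7)) + 1*(exp(4*I*pi/7))*conj(exp(4*I*pi/7)) + 1*(exp(-4*I*pi/7))*conj(exp(-4*I*pi/7)) + 1*(exp(2*I*pi/7))*conj(exp(2*I*pi/7)) + 1*(exp(-6*I*pi/7))*conj(exp(-6*I*pi/7))]
      = (1/7)[(1) + (1) + (1) + (1) + (1) + (1) + (1)] = 7/7 = 1
  <chi_3*chi_0, chi_4> = (1/7)[1*(1)*conj(1) + 1*(exp(6*I*pi/7))*conj(exp(-6*I*pi/7)) + 1*(exp(-2*I*pi/7))*conj(exp(2*I*pi/7)) + 1*(exp(4*I*pi/7))*conj(exp(-4*I*pi/7)) + 1*(exp(-4*I*pi/7))*conj(exp(4*I*pi/7)) + 1*(exp(2*I*pi/7))*conj(exp(-2*I*pi/7)) + 1*(exp(-6*I*pi/7))*conj(exp(6*I*pi/7))]
      = (1/7)[(1) + (exp(-2*I*pi/7)) + (exp(-4*I*pi/7)) + (exp(-6*I*pi/7)) + (exp(6*I*pi/7)) + (exp(4*I*pi/7)) + (exp(2*I*pi/7))] = 0/7 = 0
  <chi_3*chi_0, chi_5> = (1/7)[1*(1)*conj(1) + 1*(exp(6*I*pi/7))*conj(exp(-4*I*pi/7)) + 1*(exp(-2*I*pi/7))*conj(exp(6*I*pi/7)) + 1*(exp(4*I*pi/7))*conj(exp(2*I*pi/7)) + 1*(exp(-4*I*pi/7))*conj(exp(-2*I*pi/7)) + 1*(exp(2*I*pi/7))*conj(exp(-6*I*pi/7)) + 1*(exp(-6*I*pi/7))*conj(exp(4*I*pi/7))]
      = (1/7)[(1) + (exp(-4*I*pi/7)) + (exp(6*I*pi/7)) + (exp(2*I*pi/7)) + (exp(-2*I*pi/7)) + (exp(-6*I*pi/7)) + (exp(4*I*pi/7))] = 0/7 = 0
  <chi_3*chi_0, chi_6> = (1/7)[1*(1)*conj(1) + 1*(exp(6*I*pi/7))*conj(exp(-2*I*pi/7)) + 1*(exp(-2*I*pi/7))*conj(exp(-4*I*pi/7)) + 1*(exp(4*I*pi/7))*conj(exp(-6*I*pi/7)) + 1*(exp(-4*I*pi/7))*conj(exp(6*I*pi/7)) + 1*(exp(2*I*pi/7))*conj(exp(4*I*pi/7)) + 1*(exp(-6*I*pi/7))*conj(exp(2*I*pi/7))]
      = (1/7)[(1) + (exp(-6*I*pi/7)) + (exp(2*I*pi/7)) + (exp(-4*I*pi/7)) + (exp(4*I*pi/7)) + (exp(-2*I*pi/7)) + (exp(6*I*pi/7))] = 0/7 = 0
(Exp terms are combined using exp(i*s)*conj(exp(i*t)) = exp(i*(s-t)), and sums of them are collapsed using the identity that for every m > 1 the m distinct m-th roots of unity sum to 0, e.g. 1 + exp(2*I*pi/3) + exp(-2*I*pi/3) = 0.)
Hence the multiplicities are chi_3: 1. Dimension check: dim(chi_3)*dim(chi_0) = 1*1 = 1 and sum (mult * dim) = 1*1 = 1.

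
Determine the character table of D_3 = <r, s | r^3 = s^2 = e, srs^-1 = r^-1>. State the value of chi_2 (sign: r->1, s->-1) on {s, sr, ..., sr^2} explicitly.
Conjugacy classes: {e} of size 1, {r^1, r^2} of size 2, {s, sr, ..., sr^2} of size 3.
Character table:
  irrep \ class              {e} (size 1)  {r^1, r^2} (size 2)  {s, sr, ..., sr^2} (size 3)
  chi_1 (triv)               1             1                    1                          
  chi_2 (sign: r->1, s->-1)  1             1                    -1                         
  chi_3 (2d, j=1)            2             -1                   0                          

Spot check: chi_2 (sign: r->1, s->-1) on {s, sr, ..., sr^2} = -1.

Solution. D_3 has order 2*3 = 6 with 3 conjugacy classes, hence 3 irreducibles. Sum of squared dims 1 + 1 + 4 = 6 = |G|. Linear characters come from the abelianisation; the 2-dimensional irreps have character r^k -> 2*cos(2*pi*j*k/3), reflections -> 0.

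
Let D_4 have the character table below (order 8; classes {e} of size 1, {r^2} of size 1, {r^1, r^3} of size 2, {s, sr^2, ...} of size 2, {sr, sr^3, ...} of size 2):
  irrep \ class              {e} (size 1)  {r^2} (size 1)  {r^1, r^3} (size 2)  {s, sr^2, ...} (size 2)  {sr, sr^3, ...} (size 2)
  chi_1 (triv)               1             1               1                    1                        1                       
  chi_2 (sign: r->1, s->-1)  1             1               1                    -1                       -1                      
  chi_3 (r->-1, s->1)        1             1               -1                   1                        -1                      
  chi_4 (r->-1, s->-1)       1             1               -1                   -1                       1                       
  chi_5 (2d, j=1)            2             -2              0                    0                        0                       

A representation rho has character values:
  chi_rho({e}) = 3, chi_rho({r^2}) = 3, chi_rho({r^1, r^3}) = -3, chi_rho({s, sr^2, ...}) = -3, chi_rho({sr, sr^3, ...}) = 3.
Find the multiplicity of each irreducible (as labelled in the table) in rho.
Multiplicities: chi_1: 0, chi_2: 0, chi_3: 0, chi_4: 3, chi_5: 0.

Solution. Use <chi_rho, chi> = (1/|G|) sum_C |C| * chi_rho(C) * conj(chi(C)) with |G| = 8 for each irreducible chi in the table:
  <chi_rho, chi_1> = (1/8)[1*(3)*conj(1) + 1*(3)*conj(1) + 2*(-3)*conj(1) + 2*(-3)*conj(1) + 2*(3)*conj(1)]
      = (1/8)[(3) + (3) + (-6) + (-6) + (6)] = 0/8 = 0
  <chi_rho, chi_2> = (1/8)[1*(3)*conj(1) + 1*(3)*conj(1) + 2*(-3)*conj(1) + 2*(-3)*conj(-1) + 2*(3)*conj(-1)]
      = (1/8)[(3) + (3) + (-6) + (6) + (-6)] = 0/8 = 0
  <chi_rho, chi_3> = (1/8)[1*(3)*conj(1) + 1*(3)*conj(1) + 2*(-3)*conj(-1) + 2*(-3)*conj(1) + 2*(3)*conj(-1)]
      = (1/8)[(3) + (3) + (6) + (-6) + (-6)] = 0/8 = 0
  <chi_rho, chi_4> = (1/8)[1*(3)*conj(1) + 1*(3)*conj(1) + 2*(-3)*conj(-1) + 2*(-3)*conj(-1) + 2*(3)*conj(1)]
      = (1/8)[(3) + (3) + (6) + (6) + (6)] = 24/8 = 3
  <chi_rho, chi_5> = (1/8)[1*(3)*conj(2) + 1*(3)*conj(-2) + 2*(-3)*conj(0) + 2*(-3)*conj(0) + 2*(3)*conj(0)]
      = (1/8)[(6) + (-6) + (0) + (0) + (0)] = 0/8 = 0
Dimension check: dim(rho) = sum (mult * dim) = 0*1 + 0*1 + 0*1 + 3*1 + 0*2 = 3 = chi_rho(e) = 3.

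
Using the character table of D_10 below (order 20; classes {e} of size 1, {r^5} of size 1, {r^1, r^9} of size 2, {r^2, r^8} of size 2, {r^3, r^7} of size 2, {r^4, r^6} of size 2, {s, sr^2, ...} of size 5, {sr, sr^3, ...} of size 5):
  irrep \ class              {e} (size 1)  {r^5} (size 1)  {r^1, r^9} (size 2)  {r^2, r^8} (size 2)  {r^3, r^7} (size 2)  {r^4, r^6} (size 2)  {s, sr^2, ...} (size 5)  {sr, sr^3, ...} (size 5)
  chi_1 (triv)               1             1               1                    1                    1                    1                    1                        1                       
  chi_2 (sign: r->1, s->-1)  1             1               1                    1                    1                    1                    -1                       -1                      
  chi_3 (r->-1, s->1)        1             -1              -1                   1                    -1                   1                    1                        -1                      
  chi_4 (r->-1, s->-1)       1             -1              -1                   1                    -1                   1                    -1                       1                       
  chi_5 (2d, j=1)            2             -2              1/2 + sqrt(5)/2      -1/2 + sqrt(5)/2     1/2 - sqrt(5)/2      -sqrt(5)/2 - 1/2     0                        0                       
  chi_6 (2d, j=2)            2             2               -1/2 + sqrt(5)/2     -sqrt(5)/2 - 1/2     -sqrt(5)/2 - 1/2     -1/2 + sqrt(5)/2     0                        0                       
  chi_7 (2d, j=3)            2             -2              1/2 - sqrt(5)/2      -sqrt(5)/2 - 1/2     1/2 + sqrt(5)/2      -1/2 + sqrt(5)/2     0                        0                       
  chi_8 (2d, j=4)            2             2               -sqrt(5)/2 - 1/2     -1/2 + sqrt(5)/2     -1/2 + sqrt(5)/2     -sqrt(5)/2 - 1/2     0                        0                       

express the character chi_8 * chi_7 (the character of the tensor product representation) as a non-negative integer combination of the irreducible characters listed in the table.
chi_8 tensor chi_7 = chi_5 + chi_7 (all other irreducibles have multiplicity 0).

Why: The character of a tensor product is the pointwise product (chi_8 * chi_7)(C) = chi_8(C) * chi_7(C):
  {e}: (2)*(2), {r^5}: (2)*(-2), {r^1, r^9}: (-sqrt(5)/2 - 1/2)*(1/2 - sqrt(5)/2), {r^2, r^8}: (-1/2 + sqrt(5)/2)*(-sqrt(5)/2 - 1/2), {r^3, r^7}: (-1/2 + sqrt(5)/2)*(1/2 + sqrt(5)/2), {r^4, r^6}: (-sqrt(5)/2 - 1/2)*(-1/2 + sqrt(5)/2), {s, sr^2, ...}: (0)*(0), {sr, sr^3, ...}: (0)*(0)
so (chi_8 * chi_7) takes values
  {e} -> 4, {r^5} -> -4, {r^1, r^9} -> 1, {r^2, r^8} -> -1, {r^3, r^7} -> 1, {r^4, r^6} -> -1, {s, sr^2, ...} -> 0, {sr, sr^3, ...} -> 0.
Now take the inner product of this character with each irreducible chi from the table, <chi_8*chi_7, chi> = (1/20) sum_C |C| (chi_8*chi_7)(C) conj(chi(C)):
  <chi_8*chi_7, chi_1> = (1/20)[1*(4)*conj(1) + 1*(-4)*conj(1) + 2*(1)*conj(1) + 2*(-1)*conj(1) + 2*(1)*conj(1) + 2*(-1)*conj(1) + 5*(0)*conj(1) + 5*(0)*conj(1)]
      = (1/20)[(4) + (-4) + (2) + (-2) + (2) + (-2) + (0) + (0)] = 0/20 = 0
  <chi_8*chi_7, chi_2> = (1/20)[1*(4)*conj(1) + 1*(-4)*conj(1) + 2*(1)*conj(1) + 2*(-1)*conj(1) + 2*(1)*conj(1) + 2*(-1)*conj(1) + 5*(0)*conj(-1) + 5*(0)*conj(-1)]
      = (1/20)[(4) + (-4) + (2) + (-2) + (2) + (-2) + (0) + (0)] = 0/20 = 0
  <chi_8*chi_7, chi_3> = (1/20)[1*(4)*conj(1) + 1*(-4)*conj(-1) + 2*(1)*conj(-1) + 2*(-1)*conj(1) + 2*(1)*conj(-1) + 2*(-1)*conj(1) + 5*(0)*conj(1) + 5*(0)*conj(-1)]
      = (1/20)[(4) + (4) + (-2) + (-2) + (-2) + (-2) + (0) + (0)] = 0/20 = 0
  <chi_8*chi_7, chi_4> = (1/20)[1*(4)*conj(1) + 1*(-4)*conj(-1) + 2*(1)*conj(-1) + 2*(-1)*conj(1) + 2*(1)*conj(-1) + 2*(-1)*conj(1) + 5*(0)*conj(-1) + 5*(0)*conj(1)]
      = (1/20)[(4) + (4) + (-2) + (-2) + (-2) + (-2) + (0) + (0)] = 0/20 = 0
  <chi_8*chi_7, chi_5> = (1/20)[1*(4)*conj(2) + 1*(-4)*conj(-2) + 2*(1)*conj(1/2 + sqrt(5)/2) + 2*(-1)*conj(-1/2 + sqrt(5)/2) + 2*(1)*conj(1/2 - sqrt(5)/2) + 2*(-1)*conj(-sqrt(5)/2 - 1/2) + 5*(0)*conj(0) + 5*(0)*conj(0)]
      = (1/20)[(8) + (8) + (1 + sqrt(5)) + (1 - sqrt(5)) + (1 - sqrt(5)) + (1 + sqrt(5)) + (0) + (0)] = 20/20 = 1
  <chi_8*chi_7, chi_6> = (1/20)[1*(4)*conj(2) + 1*(-4)*conj(2) + 2*(1)*conj(-1/2 + sqrt(5)/2) + 2*(-1)*conj(-sqrt(5)/2 - 1/2) + 2*(1)*conj(-sqrt(5)/2 - 1/2) + 2*(-1)*conj(-1/2 + sqrt(5)/2) + 5*(0)*conj(0) + 5*(0)*conj(0)]
      = (1/20)[(8) + (-8) + (-1 + sqrt(5)) + (1 + sqrt(5)) + (-sqrt(5) - 1) + (1 - sqrt(5)) + (0) + (0)] = 0/20 = 0
  <chi_8*chi_7, chi_7> = (1/20)[1*(4)*conj(2) + 1*(-4)*conj(-2) + 2*(1)*conj(1/2 - sqrt(5)/2) + 2*(-1)*conj(-sqrt(5)/2 - 1/2) + 2*(1)*conj(1/2 + sqrt(5)/2) + 2*(-1)*conj(-1/2 + sqrt(5)/2) + 5*(0)*conj(0) + 5*(0)*conj(0)]
      = (1/20)[(8) + (8) + (1 - sqrt(5)) + (1 + sqrt(5)) + (1 + sqrt(5)) + (1 - sqrt(5)) + (0) + (0)] = 20/20 = 1
  <chi_8*chi_7, chi_8> = (1/20)[1*(4)*conj(2) + 1*(-4)*conj(2) + 2*(1)*conj(-sqrt(5)/2 - 1/2) + 2*(-1)*conj(-1/2 + sqrt(5)/2) + 2*(1)*conj(-1/2 + sqrt(5)/2) + 2*(-1)*conj(-sqrt(5)/2 - 1/2) + 5*(0)*conj(0) + 5*(0)*conj(0)]
      = (1/20)[(8) + (-8) + (-sqrt(5) - 1) + (1 - sqrt(5)) + (-1 + sqrt(5)) + (1 + sqrt(5)) + (0) + (0)] = 0/20 = 0
Hence the multiplicities are chi_5: 1, chi_7: 1. Dimension check: dim(chi_8)*dim(chi_7) = 2*2 = 4 and sum (mult * dim) = 1*2 + 1*2 = 4.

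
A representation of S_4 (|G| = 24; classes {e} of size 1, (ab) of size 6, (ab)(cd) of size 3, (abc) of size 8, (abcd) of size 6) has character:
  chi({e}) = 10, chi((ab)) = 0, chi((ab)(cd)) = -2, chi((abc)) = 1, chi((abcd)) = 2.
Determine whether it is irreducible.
Not irreducible (reducible): <chi, chi> = 6 > 1.

Details: <chi, chi> = (1/|G|) sum_C |C| * |chi(C)|^2 = (1/24)[1*|10|^2 + 6*|0|^2 + 3*|-2|^2 + 8*|1|^2 + 6*|2|^2]
  = (1/24)[(100) + (0) + (12) + (8) + (24)] = 144/24 = 6.
A character is irreducible iff <chi, chi> = 1, so this representation is reducible.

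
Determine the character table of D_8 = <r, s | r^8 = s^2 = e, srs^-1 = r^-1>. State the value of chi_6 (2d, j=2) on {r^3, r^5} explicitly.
Conjugacy classes: {e} of size 1, {r^4} of size 1, {r^1, r^7} of size 2, {r^2, r^6} of size 2, {r^3, r^5} of size 2, {s, sr^2, ...} of size 4, {sr, sr^3, ...} of size 4.
Character table:
  irrep \ class              {e} (size 1)  {r^4} (size 1)  {r^1, r^7} (size 2)  {r^2, r^6} (size 2)  {r^3, r^5} (size 2)  {s, sr^2, ...} (size 4)  {sr, sr^3, ...} (size 4)
  chi_1 (triv)               1             1               1                    1                    1                    1                        1                       
  chi_2 (sign: r->1, s->-1)  1             1               1                    1                    1                    -1                       -1                      
  chi_3 (r->-1, s->1)        1             1               -1                   1                    -1                   1                        -1                      
  chi_4 (r->-1, s->-1)       1             1               -1                   1                    -1                   -1                       1                       
  chi_5 (2d, j=1)            2             -2              sqrt(2)              0                    -sqrt(2)             0                        0                       
  chi_6 (2d, j=2)            2             2               0                    -2                   0                    0                        0                       
  chi_7 (2d, j=3)            2             -2              -sqrt(2)             0                    sqrt(2)              0                        0                       

Spot check: chi_6 (2d, j=2) on {r^3, r^5} = 0.

Explanation: D_8 has order 2*8 = 16 with 7 conjugacy classes, hence 7 irreducibles. Sum of squared dims 1 + 1 + 1 + 1 + 4 + 4 + 4 = 16 = |G|. Linear characters come from the abelianisation; the 2-dimensional irreps have character r^k -> 2*cos(2*pi*j*k/8), reflections -> 0.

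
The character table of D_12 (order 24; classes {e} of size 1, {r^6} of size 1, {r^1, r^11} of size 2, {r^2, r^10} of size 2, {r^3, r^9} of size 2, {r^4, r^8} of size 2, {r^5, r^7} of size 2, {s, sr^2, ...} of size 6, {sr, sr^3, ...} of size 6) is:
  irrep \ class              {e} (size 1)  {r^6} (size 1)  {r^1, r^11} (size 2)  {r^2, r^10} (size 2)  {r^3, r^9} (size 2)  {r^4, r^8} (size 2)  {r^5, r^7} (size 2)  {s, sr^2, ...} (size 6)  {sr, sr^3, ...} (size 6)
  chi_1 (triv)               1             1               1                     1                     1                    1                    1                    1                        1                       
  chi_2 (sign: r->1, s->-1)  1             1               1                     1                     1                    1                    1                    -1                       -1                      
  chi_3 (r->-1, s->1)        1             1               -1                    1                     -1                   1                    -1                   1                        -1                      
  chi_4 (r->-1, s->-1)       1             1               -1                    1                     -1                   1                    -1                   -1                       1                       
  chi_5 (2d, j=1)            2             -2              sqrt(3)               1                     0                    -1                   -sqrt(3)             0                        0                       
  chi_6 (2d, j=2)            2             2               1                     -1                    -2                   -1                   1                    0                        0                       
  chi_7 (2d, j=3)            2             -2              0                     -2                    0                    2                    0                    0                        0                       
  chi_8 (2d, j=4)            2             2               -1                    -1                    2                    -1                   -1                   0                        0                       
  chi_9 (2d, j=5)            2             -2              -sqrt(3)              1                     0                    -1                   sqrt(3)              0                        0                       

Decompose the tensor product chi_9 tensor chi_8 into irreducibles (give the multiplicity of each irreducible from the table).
chi_9 tensor chi_8 = chi_5 + chi_7 (all other irreducibles have multiplicity 0).

Working: The character of a tensor product is the pointwise product (chi_9 * chi_8)(C) = chi_9(C) * chi_8(C):
  {e}: (2)*(2), {r^6}: (-2)*(2), {r^1, r^11}: (-sqrt(3))*(-1), {r^2, r^10}: (1)*(-1), {r^3, r^9}: (0)*(2), {r^4, r^8}: (-1)*(-1), {r^5, r^7}: (sqrt(3))*(-1), {s, sr^2, ...}: (0)*(0), {sr, sr^3, ...}: (0)*(0)
so (chi_9 * chi_8) takes values
  {e} -> 4, {r^6} -> -4, {r^1, r^11} -> sqrt(3), {r^2, r^10} -> -1, {r^3, r^9} -> 0, {r^4, r^8} -> 1, {r^5, r^7} -> -sqrt(3), {s, sr^2, ...} -> 0, {sr, sr^3, ...} -> 0.
Now take the inner product of this character with each irreducible chi from the table, <chi_9*chi_8, chi> = (1/24) sum_C |C| (chi_9*chi_8)(C) conj(chi(C)):
  <chi_9*chi_8, chi_1> = (1/24)[1*(4)*conj(1) + 1*(-4)*conj(1) + 2*(sqrt(3))*conj(1) + 2*(-1)*conj(1) + 2*(0)*conj(1) + 2*(1)*conj(1) + 2*(-sqrt(3))*conj(1) + 6*(0)*conj(1) + 6*(0)*conj(1)]
      = (1/24)[(4) + (-4) + (2*sqrt(3)) + (-2) + (0) + (2) + (-2*sqrt(3)) + (0) + (0)] = 0/24 = 0
  <chi_9*chi_8, chi_2> = (1/24)[1*(4)*conj(1) + 1*(-4)*conj(1) + 2*(sqrt(3))*conj(1) + 2*(-1)*conj(1) + 2*(0)*conj(1) + 2*(1)*conj(1) + 2*(-sqrt(3))*conj(1) + 6*(0)*conj(-1) + 6*(0)*conj(-1)]
      = (1/24)[(4) + (-4) + (2*sqrt(3)) + (-2) + (0) + (2) + (-2*sqrt(3)) + (0) + (0)] = 0/24 = 0
  <chi_9*chi_8, chi_3> = (1/24)[1*(4)*conj(1) + 1*(-4)*conj(1) + 2*(sqrt(3))*conj(-1) + 2*(-1)*conj(1) + 2*(0)*conj(-1) + 2*(1)*conj(1) + 2*(-sqrt(3))*conj(-1) + 6*(0)*conj(1) + 6*(0)*conj(-1)]
      = (1/24)[(4) + (-4) + (-2*sqrt(3)) + (-2) + (0) + (2) + (2*sqrt(3)) + (0) + (0)] = 0/24 = 0
  <chi_9*chi_8, chi_4> = (1/24)[1*(4)*conj(1) + 1*(-4)*conj(1) + 2*(sqrt(3))*conj(-1) + 2*(-1)*conj(1) + 2*(0)*conj(-1) + 2*(1)*conj(1) + 2*(-sqrt(3))*conj(-1) + 6*(0)*conj(-1) + 6*(0)*conj(1)]
      = (1/24)[(4) + (-4) + (-2*sqrt(3)) + (-2) + (0) + (2) + (2*sqrt(3)) + (0) + (0)] = 0/24 = 0
  <chi_9*chi_8, chi_5> = (1/24)[1*(4)*conj(2) + 1*(-4)*conj(-2) + 2*(sqrt(3))*conj(sqrt(3)) + 2*(-1)*conj(1) + 2*(0)*conj(0) + 2*(1)*conj(-1) + 2*(-sqrt(3))*conj(-sqrt(3)) + 6*(0)*conj(0) + 6*(0)*conj(0)]
      = (1/24)[(8) + (8) + (6) + (-2) + (0) + (-2) + (6) + (0) + (0)] = 24/24 = 1
  <chi_9*chi_8, chi_6> = (1/24)[1*(4)*conj(2) + 1*(-4)*conj(2) + 2*(sqrt(3))*conj(1) + 2*(-1)*conj(-1) + 2*(0)*conj(-2) + 2*(1)*conj(-1) + 2*(-sqrt(3))*conj(1) + 6*(0)*conj(0) + 6*(0)*conj(0)]
      = (1/24)[(8) + (-8) + (2*sqrt(3)) + (2) + (0) + (-2) + (-2*sqrt(3)) + (0) + (0)] = 0/24 = 0
  <chi_9*chi_8, chi_7> = (1/24)[1*(4)*conj(2) + 1*(-4)*conj(-2) + 2*(sqrt(3))*conj(0) + 2*(-1)*conj(-2) + 2*(0)*conj(0) + 2*(1)*conj(2) + 2*(-sqrt(3))*conj(0) + 6*(0)*conj(0) + 6*(0)*conj(0)]
      = (1/24)[(8) + (8) + (0) + (4) + (0) + (4) + (0) + (0) + (0)] = 24/24 = 1
  <chi_9*chi_8, chi_8> = (1/24)[1*(4)*conj(2) + 1*(-4)*conj(2) + 2*(sqrt(3))*conj(-1) + 2*(-1)*conj(-1) + 2*(0)*conj(2) + 2*(1)*conj(-1) + 2*(-sqrt(3))*conj(-1) + 6*(0)*conj(0) + 6*(0)*conj(0)]
      = (1/24)[(8) + (-8) + (-2*sqrt(3)) + (2) + (0) + (-2) + (2*sqrt(3)) + (0) + (0)] = 0/24 = 0
  <chi_9*chi_8, chi_9> = (1/24)[1*(4)*conj(2) + 1*(-4)*conj(-2) + 2*(sqrt(3))*conj(-sqrt(3)) + 2*(-1)*conj(1) + 2*(0)*conj(0) + 2*(1)*conj(-1) + 2*(-sqrt(3))*conj(sqrt(3)) + 6*(0)*conj(0) + 6*(0)*conj(0)]
      = (1/24)[(8) + (8) + (-6) + (-2) + (0) + (-2) + (-6) + (0) + (0)] = 0/24 = 0
Hence the multiplicities are chi_5: 1, chi_7: 1. Dimension check: dim(chi_9)*dim(chi_8) = 2*2 = 4 and sum (mult * dim) = 1*2 + 1*2 = 4.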